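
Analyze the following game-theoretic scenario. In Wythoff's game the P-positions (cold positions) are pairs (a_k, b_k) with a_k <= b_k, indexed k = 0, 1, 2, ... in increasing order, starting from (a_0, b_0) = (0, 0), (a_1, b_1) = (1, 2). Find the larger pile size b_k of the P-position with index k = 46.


By Wythoff's theorem, a_k = floor(k * phi) and b_k = floor(k * phi^2) = a_k + k, where phi = (1 + sqrt(5))/2 is the golden ratio.
phi = (1 + sqrt(5))/2 = 1.618034
phi^2 = phi + 1 = 2.618034
k = 46
k * phi^2 = 46 * 2.618034 = 120.429563
b_46 = floor(k * phi^2) = 120 (check: a_46 + k = 74 + 46 = 120)

120


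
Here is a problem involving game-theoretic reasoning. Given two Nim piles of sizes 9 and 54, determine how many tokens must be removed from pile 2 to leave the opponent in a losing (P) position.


Piles: 9 and 54
Current XOR: 9 XOR 54 = 63 (non-zero, so this is an N-position).
To make the XOR zero, we need to find a move that balances the piles.
For pile 2 (size 54): target = 54 XOR 63 = 9
We reduce pile 2 from 54 to 9.
Tokens removed: 54 - 9 = 45
Verification: 9 XOR 9 = 0

45


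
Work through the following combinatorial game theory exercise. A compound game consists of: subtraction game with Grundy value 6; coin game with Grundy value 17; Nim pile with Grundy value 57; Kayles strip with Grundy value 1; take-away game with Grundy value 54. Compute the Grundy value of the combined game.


By the Sprague-Grundy theorem, the Grundy value of a sum of games is the XOR of individual Grundy values.
subtraction game: Grundy value = 6. Running XOR: 0 XOR 6 = 6
coin game: Grundy value = 17. Running XOR: 6 XOR 17 = 23
Nim pile: Grundy value = 57. Running XOR: 23 XOR 57 = 46
Kayles strip: Grundy value = 1. Running XOR: 46 XOR 1 = 47
take-away game: Grundy value = 54. Running XOR: 47 XOR 54 = 25
The combined Grundy value is 25.

25


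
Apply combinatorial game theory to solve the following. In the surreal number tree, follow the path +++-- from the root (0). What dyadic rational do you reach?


Sign expansion: +++--
Rule: track bounds (lo, hi), initially (-inf, +inf). On '+', the current value becomes lo and we move to the simplest number in (value, hi): value + 1 if hi = +inf, otherwise the midpoint (value + hi)/2. On '-', the current value becomes hi and we move to value - 1 if lo = -inf, otherwise the midpoint (lo + value)/2.
Start at 0.
Step 1: sign = +, move right. Bounds: (0, +inf). Value = 1
Step 2: sign = +, move right. Bounds: (1, +inf). Value = 2
Step 3: sign = +, move right. Bounds: (2, +inf). Value = 3
Step 4: sign = -, move left. Bounds: (2, 3). Value = 5/2
Step 5: sign = -, move left. Bounds: (2, 5/2). Value = 9/4
The surreal number with sign expansion +++-- is 9/4.

9/4


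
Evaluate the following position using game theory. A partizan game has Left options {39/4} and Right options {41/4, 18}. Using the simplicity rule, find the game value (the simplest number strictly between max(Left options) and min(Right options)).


Left options: {39/4}, max = 39/4
Right options: {41/4, 18}, min = 41/4
All options are numbers and max(Left) < min(Right), so by the simplicity theorem the value is the simplest (earliest-born) number strictly between 39/4 and 41/4.
The only integer strictly between 39/4 and 41/4 is 10.
No non-integer in the interval can be simpler: if x is a non-integer in the interval, then floor(x) or ceil(x) also lies in the interval (the interval contains an integer), and both are proper prefixes of x's sign expansion, i.e. born earlier. So the game value is 10.
Game value = 10

10


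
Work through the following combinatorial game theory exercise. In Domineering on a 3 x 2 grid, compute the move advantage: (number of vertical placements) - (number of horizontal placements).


Board is 3 x 2 (rows x cols).
Left (vertical) placements: (rows-1) * cols = 2 * 2 = 4
Right (horizontal) placements: rows * (cols-1) = 3 * 1 = 3
Advantage = Left - Right = 4 - 3 = 1

1


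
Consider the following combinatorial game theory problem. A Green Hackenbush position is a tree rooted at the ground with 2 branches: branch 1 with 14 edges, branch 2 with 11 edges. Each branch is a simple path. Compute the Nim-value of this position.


The tree has 2 branches from the ground vertex.
In Green Hackenbush, the Nim-value of a simple path of length k is k.
Branch 1: length 14, Nim-value = 14
Branch 2: length 11, Nim-value = 11
Total Nim-value = XOR of all branch values:
0 XOR 14 = 14
14 XOR 11 = 5
Nim-value of the tree = 5

5


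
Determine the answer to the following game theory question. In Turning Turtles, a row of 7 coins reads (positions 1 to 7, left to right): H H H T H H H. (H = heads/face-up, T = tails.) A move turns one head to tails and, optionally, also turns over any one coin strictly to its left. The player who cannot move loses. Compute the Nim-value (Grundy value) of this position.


Coins: H H H T H H H
Key fact: a single head at position k behaves exactly like a Nim heap of size k (turning it to T and optionally flipping a coin at j < k corresponds to moving the heap from k to j, or to 0), and heads combine as a disjunctive sum (two heads at the same place would cancel, matching j XOR j = 0). So the Nim-value is the XOR of the 1-indexed positions of the heads.
Face-up positions (1-indexed): [1, 2, 3, 5, 6, 7]
XOR 0 with 1: 0 XOR 1 = 1
XOR 1 with 2: 1 XOR 2 = 3
XOR 3 with 3: 3 XOR 3 = 0
XOR 0 with 5: 0 XOR 5 = 5
XOR 5 with 6: 5 XOR 6 = 3
XOR 3 with 7: 3 XOR 7 = 4
Nim-value = 4

4


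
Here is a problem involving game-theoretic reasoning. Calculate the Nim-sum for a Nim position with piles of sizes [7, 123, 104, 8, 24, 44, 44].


We need the XOR (exclusive or) of all pile sizes.
After XOR-ing pile 1 (size 7): 0 XOR 7 = 7
After XOR-ing pile 2 (size 123): 7 XOR 123 = 124
After XOR-ing pile 3 (size 104): 124 XOR 104 = 20
After XOR-ing pile 4 (size 8): 20 XOR 8 = 28
After XOR-ing pile 5 (size 24): 28 XOR 24 = 4
After XOR-ing pile 6 (size 44): 4 XOR 44 = 40
After XOR-ing pile 7 (size 44): 40 XOR 44 = 4
The Nim-value of this position is 4.

4


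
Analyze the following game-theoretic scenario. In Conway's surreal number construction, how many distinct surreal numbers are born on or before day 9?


Day 0: {|} = 0 is born. Count = 1.
Day n: the number of surreal numbers born by day n is 2^(n+1) - 1.
By day 0: 2^1 - 1 = 1
By day 1: 2^2 - 1 = 3
By day 2: 2^3 - 1 = 7
By day 3: 2^4 - 1 = 15
By day 4: 2^5 - 1 = 31
By day 5: 2^6 - 1 = 63
By day 6: 2^7 - 1 = 127
By day 7: 2^8 - 1 = 255
By day 8: 2^9 - 1 = 511
By day 9: 2^10 - 1 = 1023
By day 9: 1023 surreal numbers.

1023


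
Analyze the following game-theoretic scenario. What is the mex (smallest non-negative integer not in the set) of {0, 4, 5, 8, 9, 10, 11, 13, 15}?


Set = {0, 4, 5, 8, 9, 10, 11, 13, 15}
0 is in the set.
1 is NOT in the set. This is the mex.
mex = 1

1


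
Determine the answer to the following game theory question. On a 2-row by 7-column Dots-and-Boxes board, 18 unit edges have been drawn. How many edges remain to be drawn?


Grid: 2 x 7 boxes, i.e. 3 rows and 8 columns of dots.
Horizontal edges: (rows + 1) * cols = 3 * 7 = 21
Vertical edges: rows * (cols + 1) = 2 * 8 = 16
Total edges: 21 + 16 = 37
Edges drawn: 18
Remaining: 37 - 18 = 19

19


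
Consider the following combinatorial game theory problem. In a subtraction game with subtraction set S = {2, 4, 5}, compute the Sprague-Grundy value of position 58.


The subtraction set is S = {2, 4, 5}.
G(k) = mex{ G(k - s) : s in S, s <= k }. We compute iteratively: G(0) = 0.
G(1) = mex({}) = 0
G(2) = mex({0}) = 1
G(3) = mex({0}) = 1
G(4) = mex({0, 1}) = 2
G(5) = mex({0, 1}) = 2
G(6) = mex({0, 1, 2}) = 3
G(7) = mex({1, 2}) = 0
G(8) = mex({1, 2, 3}) = 0
G(9) = mex({0, 2}) = 1
G(10) = mex({0, 2, 3}) = 1
G(11) = mex({0, 1, 3}) = 2
Observe that G(7)..G(11) = 0, 0, 1, 1, 2 repeats G(0)..G(4) = 0, 0, 1, 1, 2.
For k >= max(S) = 5, G(k) is determined by the previous 5 values G(k-5)..G(k-1); a window of 5 consecutive values has recurred shifted by 7, so by induction G(k + 7) = G(k) for all k >= 0: the sequence is periodic from the start with period 7.
One period: G(0..6) = 0, 0, 1, 1, 2, 2, 3.
58 mod 7 = 2, so G(58) = G(2) = 1.

1


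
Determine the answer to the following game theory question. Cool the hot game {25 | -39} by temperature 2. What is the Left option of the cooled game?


Original game: {25 | -39} (a switch {a | b} with a > b).
Cooling by t (for t below the temperature (a - b)/2 = 32) taxes each move by t: {a | b} cooled by t is {a - t | b + t}.
Cooling amount: t = 2
Cooled Left option: 25 - 2 = 23
Cooled Right option: -39 + 2 = -37
Cooled game: {23 | -37}
Left option = 23

23


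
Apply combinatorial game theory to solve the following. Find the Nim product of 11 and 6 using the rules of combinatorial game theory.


Nim multiplication is bilinear over XOR: (u XOR v) * w = (u*w) XOR (v*w).
So we split each operand into its bit components and XOR the pairwise Nim products.
11 = 1 + 2 + 8 (as XOR of powers of 2).
6 = 2 + 4 (as XOR of powers of 2).
Using the standard Nim-product table on single bits:
  2*2 = 3,   2*4 = 8,   2*8 = 12,
  4*4 = 6,   4*8 = 11,  8*8 = 13,
and  1*x = x (identity), k*l = l*k (commutative).
Pairwise Nim products:
  1 * 2 = 2
  1 * 4 = 4
  2 * 2 = 3
  2 * 4 = 8
  8 * 2 = 12
  8 * 4 = 11
XOR them: 2 XOR 4 XOR 3 XOR 8 XOR 12 XOR 11 = 10.
Result: 11 * 6 = 10 (in Nim).

10


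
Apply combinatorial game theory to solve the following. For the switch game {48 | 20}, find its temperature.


The game is {48 | 20}, a switch {a | b} with numbers a > b.
Cooling {a | b} by t gives {a - t | b + t}, which stops being hot when a - t = b + t, i.e. at t = (a - b)/2. So the temperature of a switch is (a - b)/2.
Temperature = (Left option - Right option) / 2
= (48 - (20)) / 2
= 28 / 2
= 14

14


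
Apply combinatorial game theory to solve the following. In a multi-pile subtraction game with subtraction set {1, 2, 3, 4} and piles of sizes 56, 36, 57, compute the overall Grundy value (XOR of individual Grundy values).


Subtraction set: {1, 2, 3, 4}
For this subtraction set, G(n) = n mod 5 (period = max + 1 = 5).
Pile 1 (size 56): G(56) = 56 mod 5 = 1
Pile 2 (size 36): G(36) = 36 mod 5 = 1
Pile 3 (size 57): G(57) = 57 mod 5 = 2
Total Grundy value = XOR of all: 1 XOR 1 XOR 2 = 2

2


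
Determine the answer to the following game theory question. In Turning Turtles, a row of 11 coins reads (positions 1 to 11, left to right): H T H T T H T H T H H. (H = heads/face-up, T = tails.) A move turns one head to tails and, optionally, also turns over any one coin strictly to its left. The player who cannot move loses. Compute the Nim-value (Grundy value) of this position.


Coins: H T H T T H T H T H H
Key fact: a single head at position k behaves exactly like a Nim heap of size k (turning it to T and optionally flipping a coin at j < k corresponds to moving the heap from k to j, or to 0), and heads combine as a disjunctive sum (two heads at the same place would cancel, matching j XOR j = 0). So the Nim-value is the XOR of the 1-indexed positions of the heads.
Face-up positions (1-indexed): [1, 3, 6, 8, 10, 11]
XOR 0 with 1: 0 XOR 1 = 1
XOR 1 with 3: 1 XOR 3 = 2
XOR 2 with 6: 2 XOR 6 = 4
XOR 4 with 8: 4 XOR 8 = 12
XOR 12 with 10: 12 XOR 10 = 6
XOR 6 with 11: 6 XOR 11 = 13
Nim-value = 13

13


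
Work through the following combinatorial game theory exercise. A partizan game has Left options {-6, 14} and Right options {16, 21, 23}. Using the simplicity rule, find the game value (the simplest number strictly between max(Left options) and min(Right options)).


Left options: {-6, 14}, max = 14
Right options: {16, 21, 23}, min = 16
All options are numbers and max(Left) < min(Right), so by the simplicity theorem the value is the simplest (earliest-born) number strictly between 14 and 16.
The only integer strictly between 14 and 16 is 15.
No non-integer in the interval can be simpler: if x is a non-integer in the interval, then floor(x) or ceil(x) also lies in the interval (the interval contains an integer), and both are proper prefixes of x's sign expansion, i.e. born earlier. So the game value is 15.
Game value = 15

15


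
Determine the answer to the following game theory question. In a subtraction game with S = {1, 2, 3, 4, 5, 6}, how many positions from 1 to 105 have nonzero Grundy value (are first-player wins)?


Subtraction set S = {1, 2, 3, 4, 5, 6}, so G(n) = n mod 7.
G(n) = 0 when n is a multiple of 7.
Multiples of 7 in [1, 105]: 15
N-positions (nonzero Grundy) = 105 - 15 = 90

90


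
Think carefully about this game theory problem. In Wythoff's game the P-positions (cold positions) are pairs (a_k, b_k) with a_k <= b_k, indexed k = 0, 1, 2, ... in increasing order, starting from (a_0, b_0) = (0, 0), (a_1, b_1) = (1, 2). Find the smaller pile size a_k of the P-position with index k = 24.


By Wythoff's theorem, a_k = floor(k * phi) and b_k = floor(k * phi^2) = a_k + k, where phi = (1 + sqrt(5))/2 is the golden ratio.
phi = (1 + sqrt(5))/2 = 1.618034
k = 24
k * phi = 24 * 1.618034 = 38.832816
a_24 = floor(k * phi) = 38

38


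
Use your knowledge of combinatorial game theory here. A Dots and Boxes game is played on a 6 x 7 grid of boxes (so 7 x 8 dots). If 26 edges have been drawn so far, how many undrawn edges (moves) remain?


Grid: 6 x 7 boxes, i.e. 7 rows and 8 columns of dots.
Horizontal edges: (rows + 1) * cols = 7 * 7 = 49
Vertical edges: rows * (cols + 1) = 6 * 8 = 48
Total edges: 49 + 48 = 97
Edges drawn: 26
Remaining: 97 - 26 = 71

71


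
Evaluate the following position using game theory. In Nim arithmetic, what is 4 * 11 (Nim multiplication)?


Nim multiplication is bilinear over XOR: (u XOR v) * w = (u*w) XOR (v*w).
So we split each operand into its bit components and XOR the pairwise Nim products.
4 = 4 (as XOR of powers of 2).
11 = 1 + 2 + 8 (as XOR of powers of 2).
Using the standard Nim-product table on single bits:
  2*2 = 3,   2*4 = 8,   2*8 = 12,
  4*4 = 6,   4*8 = 11,  8*8 = 13,
and  1*x = x (identity), k*l = l*k (commutative).
Pairwise Nim products:
  4 * 1 = 4
  4 * 2 = 8
  4 * 8 = 11
XOR them: 4 XOR 8 XOR 11 = 7.
Result: 4 * 11 = 7 (in Nim).

7


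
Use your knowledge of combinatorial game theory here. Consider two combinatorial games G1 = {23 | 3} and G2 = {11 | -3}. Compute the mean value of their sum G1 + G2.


G1 = {23 | 3}, G2 = {11 | -3}
Each is a switch {a | b} with numbers a > b; its mean value is (a + b)/2, and mean value is additive over game sums: m(G1 + G2) = m(G1) + m(G2).
Mean of G1 = (23 + (3))/2 = 26/2 = 13
Mean of G2 = (11 + (-3))/2 = 8/2 = 4
Mean of G1 + G2 = 13 + 4 = 17

17


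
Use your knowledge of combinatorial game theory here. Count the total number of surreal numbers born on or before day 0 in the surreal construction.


Day 0: {|} = 0 is born. Count = 1.
Day n: the number of surreal numbers born by day n is 2^(n+1) - 1.
By day 0: 2^1 - 1 = 1
By day 0: 1 surreal numbers.

1


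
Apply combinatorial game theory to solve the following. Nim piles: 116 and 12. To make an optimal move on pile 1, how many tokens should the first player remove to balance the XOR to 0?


Piles: 116 and 12
Current XOR: 116 XOR 12 = 120 (non-zero, so this is an N-position).
To make the XOR zero, we need to find a move that balances the piles.
For pile 1 (size 116): target = 116 XOR 120 = 12
We reduce pile 1 from 116 to 12.
Tokens removed: 116 - 12 = 104
Verification: 12 XOR 12 = 0

104


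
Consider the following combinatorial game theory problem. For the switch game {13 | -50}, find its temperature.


The game is {13 | -50}, a switch {a | b} with numbers a > b.
Cooling {a | b} by t gives {a - t | b + t}, which stops being hot when a - t = b + t, i.e. at t = (a - b)/2. So the temperature of a switch is (a - b)/2.
Temperature = (Left option - Right option) / 2
= (13 - (-50)) / 2
= 63 / 2
= 63/2

63/2


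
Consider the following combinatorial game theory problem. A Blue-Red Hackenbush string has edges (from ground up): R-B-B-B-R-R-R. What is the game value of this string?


Edges (from ground): R-B-B-B-R-R-R
By Berlekamp's sign-expansion rule, a Blue-Red Hackenbush stalk has the value of the surreal number whose sign sequence is the edge sequence with B -> + and R -> -.
Sign sequence: -+++---
Trace the sign expansion in the surreal number tree, starting from 0:
Edge 1: R (sign -) -> bounds (-inf, 0), value = -1
Edge 2: B (sign +) -> bounds (-1, 0), value = -1/2
Edge 3: B (sign +) -> bounds (-1/2, 0), value = -1/4
Edge 4: B (sign +) -> bounds (-1/4, 0), value = -1/8
Edge 5: R (sign -) -> bounds (-1/4, -1/8), value = -3/16
Edge 6: R (sign -) -> bounds (-1/4, -3/16), value = -7/32
Edge 7: R (sign -) -> bounds (-1/4, -7/32), value = -15/64
Game value = -15/64

-15/64


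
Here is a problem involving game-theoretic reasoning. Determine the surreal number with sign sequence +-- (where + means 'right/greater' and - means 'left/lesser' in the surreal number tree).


Sign expansion: +--
Rule: track bounds (lo, hi), initially (-inf, +inf). On '+', the current value becomes lo and we move to the simplest number in (value, hi): value + 1 if hi = +inf, otherwise the midpoint (value + hi)/2. On '-', the current value becomes hi and we move to value - 1 if lo = -inf, otherwise the midpoint (lo + value)/2.
Start at 0.
Step 1: sign = +, move right. Bounds: (0, +inf). Value = 1
Step 2: sign = -, move left. Bounds: (0, 1). Value = 1/2
Step 3: sign = -, move left. Bounds: (0, 1/2). Value = 1/4
The surreal number with sign expansion +-- is 1/4.

1/4


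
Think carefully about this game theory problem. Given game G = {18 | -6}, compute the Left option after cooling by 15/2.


Original game: {18 | -6} (a switch {a | b} with a > b).
Cooling by t (for t below the temperature (a - b)/2 = 12) taxes each move by t: {a | b} cooled by t is {a - t | b + t}.
Cooling amount: t = 15/2
Cooled Left option: 18 - 15/2 = 21/2
Cooled Right option: -6 + 15/2 = 3/2
Cooled game: {21/2 | 3/2}
Left option = 21/2

21/2


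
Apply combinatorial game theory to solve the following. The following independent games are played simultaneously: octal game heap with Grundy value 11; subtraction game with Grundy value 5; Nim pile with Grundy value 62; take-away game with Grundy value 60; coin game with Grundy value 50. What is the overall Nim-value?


By the Sprague-Grundy theorem, the Grundy value of a sum of games is the XOR of individual Grundy values.
octal game heap: Grundy value = 11. Running XOR: 0 XOR 11 = 11
subtraction game: Grundy value = 5. Running XOR: 11 XOR 5 = 14
Nim pile: Grundy value = 62. Running XOR: 14 XOR 62 = 48
take-away game: Grundy value = 60. Running XOR: 48 XOR 60 = 12
coin game: Grundy value = 50. Running XOR: 12 XOR 50 = 62
The combined Grundy value is 62.

62


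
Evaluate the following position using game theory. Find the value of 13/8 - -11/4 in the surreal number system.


x = 13/8, y = -11/4
Converting to common denominator: 8
x = 13/8, y = -22/8
x - y = 13/8 - -11/4 = 35/8

35/8


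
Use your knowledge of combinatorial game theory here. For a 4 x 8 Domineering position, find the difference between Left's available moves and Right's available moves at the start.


Board is 4 x 8 (rows x cols).
Left (vertical) placements: (rows-1) * cols = 3 * 8 = 24
Right (horizontal) placements: rows * (cols-1) = 4 * 7 = 28
Advantage = Left - Right = 24 - 28 = -4

-4


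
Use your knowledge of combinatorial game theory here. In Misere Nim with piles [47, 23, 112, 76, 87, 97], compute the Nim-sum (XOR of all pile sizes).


We need the XOR (exclusive or) of all pile sizes.
After XOR-ing pile 1 (size 47): 0 XOR 47 = 47
After XOR-ing pile 2 (size 23): 47 XOR 23 = 56
After XOR-ing pile 3 (size 112): 56 XOR 112 = 72
After XOR-ing pile 4 (size 76): 72 XOR 76 = 4
After XOR-ing pile 5 (size 87): 4 XOR 87 = 83
After XOR-ing pile 6 (size 97): 83 XOR 97 = 50
The Nim-value of this position is 50.

50


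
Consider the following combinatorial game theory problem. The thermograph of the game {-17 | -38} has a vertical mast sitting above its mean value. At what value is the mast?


Game = {-17 | -38}, a switch {a | b} with numbers a > b.
Its thermograph has left wall a - t and right wall b + t, which meet at t = (a - b)/2, where both equal (a + b)/2. So the mast (mean value) is at (a + b)/2.
Mean = (-17 + (-38))/2 = -55/2 = -55/2

-55/2


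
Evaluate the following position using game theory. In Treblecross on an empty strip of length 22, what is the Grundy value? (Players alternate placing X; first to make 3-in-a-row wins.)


Treblecross: place X on empty cells; 3-in-a-row wins.
Playing within two cells of an existing X lets the opponent win at once, so sensible play treats the cells i-2..i+2 around each X as dead. The player left with no safe cell loses, so this is a normal-play take-away game on strips of safe cells.
Placing X at cell i (0-indexed) of a strip of k safe cells leaves independent strips of sizes max(0, i-2) and max(0, k-i-3). Hence G(k) = mex{ G(max(0,i-2)) XOR G(max(0,k-i-3)) : 0 <= i < k }, with G(0) = 0.
G(1): splits (0,0):0^0=0 -> mex({0}) = 1
G(2): splits (0,0):0^0=0 -> mex({0}) = 1
G(3): splits (0,0):0^0=0 -> mex({0}) = 1
G(4): splits (0,1):0^1=1 (0,0):0^0=0 -> mex({0, 1}) = 2
G(5): splits (0,2):0^1=1 (0,1):0^1=1 (0,0):0^0=0 -> mex({0, 1}) = 2
G(6) = mex({1}) = 0
G(7) = mex({0, 1, 2}) = 3
G(8) = mex({0, 1, 2}) = 3
G(9) = mex({0, 2}) = 1
G(10) = mex({0, 2, 3}) = 1
G(11) = mex({0, 3}) = 1
G(12) = mex({1, 3}) = 0
G(13) = mex({0, 1, 2, 3}) = 4
G(14) = mex({0, 1, 2}) = 3
G(15) = mex({0, 1, 2}) = 3
G(16) = mex({0, 1, 2, 4}) = 3
G(17) = mex({0, 1, 3, 4}) = 2
G(18) = mex({0, 1, 3, 4}) = 2
G(19) = mex({0, 1, 3, 5}) = 2
G(20) = mex({0, 1, 2, 3, 5}) = 4
G(21) = mex({0, 1, 2, 3, 5}) = 4
G(22) = mex({1, 2, 6}) = 0
Therefore G(22) = 0.

0


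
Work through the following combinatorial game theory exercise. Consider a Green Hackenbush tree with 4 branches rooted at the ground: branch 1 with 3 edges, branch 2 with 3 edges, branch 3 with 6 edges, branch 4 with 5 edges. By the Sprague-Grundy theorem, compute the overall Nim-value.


The tree has 4 branches from the ground vertex.
In Green Hackenbush, the Nim-value of a simple path of length k is k.
Branch 1: length 3, Nim-value = 3
Branch 2: length 3, Nim-value = 3
Branch 3: length 6, Nim-value = 6
Branch 4: length 5, Nim-value = 5
Total Nim-value = XOR of all branch values:
0 XOR 3 = 3
3 XOR 3 = 0
0 XOR 6 = 6
6 XOR 5 = 3
Nim-value of the tree = 3

3


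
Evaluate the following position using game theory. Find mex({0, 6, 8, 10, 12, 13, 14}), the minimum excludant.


Set = {0, 6, 8, 10, 12, 13, 14}
0 is in the set.
1 is NOT in the set. This is the mex.
mex = 1

1


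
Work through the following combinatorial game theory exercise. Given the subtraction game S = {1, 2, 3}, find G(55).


The subtraction set is S = {1, 2, 3}.
G(k) = mex{ G(k - s) : s in S, s <= k }. We compute iteratively: G(0) = 0.
G(1) = mex({0}) = 1
G(2) = mex({0, 1}) = 2
G(3) = mex({0, 1, 2}) = 3
G(4) = mex({1, 2, 3}) = 0
G(5) = mex({0, 2, 3}) = 1
G(6) = mex({0, 1, 3}) = 2
Observe that G(4)..G(6) = 0, 1, 2 repeats G(0)..G(2) = 0, 1, 2.
For k >= max(S) = 3, G(k) is determined by the previous 3 values G(k-3)..G(k-1); a window of 3 consecutive values has recurred shifted by 4, so by induction G(k + 4) = G(k) for all k >= 0: the sequence is periodic from the start with period 4.
One period: G(0..3) = 0, 1, 2, 3.
55 mod 4 = 3, so G(55) = G(3) = 3.

3


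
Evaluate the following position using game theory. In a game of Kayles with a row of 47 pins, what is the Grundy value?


Kayles: a move removes 1 or 2 adjacent pins from a contiguous row.
Removing pins from a row of k leaves two independent rows (a, b) with a + b = k - 1 (one pin) or a + b = k - 2 (two pins); an end removal gives a = 0.
By Sprague-Grundy, G(k) = mex{ G(a) XOR G(b) } over all these splits. G(0) = 0.
G(1): splits (0,0):0^0=0 -> mex({0}) = 1
G(2): splits (0,1):0^1=1 (0,0):0^0=0 -> mex({0, 1}) = 2
G(3): splits (0,2):0^2=2 (1,1):1^1=0 (0,1):0^1=1 -> mex({0, 1, 2}) = 3
G(4): splits (0,3):0^3=3 (1,2):1^2=3 (0,2):0^2=2 (1,1):1^1=0 -> mex({0, 2, 3}) = 1
G(5): splits (0,4):0^1=1 (1,3):1^3=2 (2,2):2^2=0 (0,3):0^3=3 (1,2):1^2=3 -> mex({0, 1, 2, 3}) = 4
G(6) = mex({0, 1, 2, 4}) = 3
G(7) = mex({0, 1, 3, 4, 5}) = 2
G(8) = mex({0, 2, 3, 5, 6}) = 1
G(9) = mex({0, 1, 2, 3, 6, 7}) = 4
G(10) = mex({0, 1, 3, 4, 5, 7}) = 2
G(11) = mex({0, 1, 2, 3, 4, 5}) = 6
G(12) = mex({0, 1, 2, 3, 5, 6, 7}) = 4
G(13) = mex({0, 2, 3, 4, 6, 7}) = 1
G(14) = mex({0, 1, 4, 5, 6, 7}) = 2
G(15) = mex({0, 1, 2, 3, 4, 5, 6}) = 7
G(16) = mex({0, 2, 3, 5, 6, 7}) = 1
G(17) = mex({0, 1, 2, 3, 5, 6, 7}) = 4
G(18) = mex({0, 1, 2, 4, 5, 6}) = 3
G(19) = mex({0, 1, 3, 4, 5, 7}) = 2
G(20) = mex({0, 2, 3, 4, 5, 6, 7}) = 1
G(21) = mex({0, 1, 2, 3, 5, 6, 7}) = 4
G(22) = mex({0, 1, 2, 3, 4, 5, 7}) = 6
G(23) = mex({0, 1, 2, 3, 4, 5, 6}) = 7
G(24) = mex({0, 1, 2, 3, 5, 6, 7}) = 4
G(25) = mex({0, 2, 3, 4, 6, 7}) = 1
G(26) = mex({0, 1, 3, 4, 5, 6, 7}) = 2
G(27) = mex({0, 1, 2, 3, 4, 5, 6, 7}) = 8
G(28) = mex({0, 1, 2, 3, 4, 6, 7, 8}) = 5
G(29) = mex({0, 1, 2, 3, 5, 6, 7, 8, 9}) = 4
G(30) = mex({0, 1, 2, 3, 4, 5, 6, 9, 10}) = 7
G(31) = mex({0, 1, 3, 4, 5, 7, 10, 11}) = 2
G(32) = mex({0, 2, 3, 4, 5, 6, 7, 9, 11}) = 1
G(33) = mex({0, 1, 2, 3, 4, 5, 6, 7, 9, 12}) = 8
G(34) = mex({0, 1, 2, 3, 4, 5, 7, 8, 11, 12}) = 6
G(35) = mex({0, 1, 2, 3, 4, 5, 6, 8, 9, 10, 11}) = 7
G(36) = mex({0, 1, 2, 3, 5, 6, 7, 9, 10}) = 4
G(37) = mex({0, 2, 3, 4, 6, 7, 9, 10, 11, 12}) = 1
G(38) = mex({0, 1, 3, 4, 5, 6, 7, 9, 10, 11, 12}) = 2
G(39) = mex({0, 1, 2, 4, 5, 6, 7, 9, 10, 12, 14}) = 3
G(40) = mex({0, 2, 3, 4, 6, 7, 11, 12, 14}) = 1
G(41) = mex({0, 1, 2, 3, 5, 6, 7, 9, 10, 11, 12}) = 4
G(42) = mex({0, 1, 2, 3, 4, 5, 6, 9, 10}) = 7
G(43) = mex({0, 1, 3, 4, 5, 7, 9, 10, 12, 15}) = 2
G(44) = mex({0, 2, 3, 4, 5, 6, 7, 9, 10, 12, 15}) = 1
G(45) = mex({0, 1, 2, 3, 4, 5, 6, 7, 9, 10, 12, 14}) = 8
G(46) = mex({0, 1, 3, 4, 5, 7, 8, 11, 12, 14}) = 2
G(47) = mex({0, 1, 2, 3, 4, 5, 6, 8, 9, 10, 11, 12}) = 7
Therefore G(47) = 7.

7


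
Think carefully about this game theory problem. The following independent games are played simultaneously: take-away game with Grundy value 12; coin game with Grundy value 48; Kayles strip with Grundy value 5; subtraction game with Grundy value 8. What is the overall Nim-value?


By the Sprague-Grundy theorem, the Grundy value of a sum of games is the XOR of individual Grundy values.
take-away game: Grundy value = 12. Running XOR: 0 XOR 12 = 12
coin game: Grundy value = 48. Running XOR: 12 XOR 48 = 60
Kayles strip: Grundy value = 5. Running XOR: 60 XOR 5 = 57
subtraction game: Grundy value = 8. Running XOR: 57 XOR 8 = 49
The combined Grundy value is 49.

49


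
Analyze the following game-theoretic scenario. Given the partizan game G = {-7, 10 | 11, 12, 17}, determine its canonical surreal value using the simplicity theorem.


Left options: {-7, 10}, max = 10
Right options: {11, 12, 17}, min = 11
All options are numbers and max(Left) < min(Right), so by the simplicity theorem the value is the simplest (earliest-born) number strictly between 10 and 11.
No integer lies strictly between 10 and 11, so the value is the dyadic rational m/2^k in the interval with the smallest k (then m odd); search k = 1, 2, ...:
Denominator 2: 21/2 lies strictly between 10 and 11 -- found.
The simplest number in the interval is 21/2.
Game value = 21/2

21/2


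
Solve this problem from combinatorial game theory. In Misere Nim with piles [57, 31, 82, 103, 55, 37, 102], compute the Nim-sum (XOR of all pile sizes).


We need the XOR (exclusive or) of all pile sizes.
After XOR-ing pile 1 (size 57): 0 XOR 57 = 57
After XOR-ing pile 2 (size 31): 57 XOR 31 = 38
After XOR-ing pile 3 (size 82): 38 XOR 82 = 116
After XOR-ing pile 4 (size 103): 116 XOR 103 = 19
After XOR-ing pile 5 (size 55): 19 XOR 55 = 36
After XOR-ing pile 6 (size 37): 36 XOR 37 = 1
After XOR-ing pile 7 (size 102): 1 XOR 102 = 103
The Nim-value of this position is 103.

103


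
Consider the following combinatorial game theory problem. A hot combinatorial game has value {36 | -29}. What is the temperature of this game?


The game is {36 | -29}, a switch {a | b} with numbers a > b.
Cooling {a | b} by t gives {a - t | b + t}, which stops being hot when a - t = b + t, i.e. at t = (a - b)/2. So the temperature of a switch is (a - b)/2.
Temperature = (Left option - Right option) / 2
= (36 - (-29)) / 2
= 65 / 2
= 65/2

65/2


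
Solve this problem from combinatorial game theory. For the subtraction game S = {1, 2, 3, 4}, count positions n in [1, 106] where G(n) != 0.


Subtraction set S = {1, 2, 3, 4}, so G(n) = n mod 5.
G(n) = 0 when n is a multiple of 5.
Multiples of 5 in [1, 106]: 21
N-positions (nonzero Grundy) = 106 - 21 = 85

85


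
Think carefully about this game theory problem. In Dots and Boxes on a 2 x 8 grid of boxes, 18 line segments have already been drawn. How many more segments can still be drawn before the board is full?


Grid: 2 x 8 boxes, i.e. 3 rows and 9 columns of dots.
Horizontal edges: (rows + 1) * cols = 3 * 8 = 24
Vertical edges: rows * (cols + 1) = 2 * 9 = 18
Total edges: 24 + 18 = 42
Edges drawn: 18
Remaining: 42 - 18 = 24

24


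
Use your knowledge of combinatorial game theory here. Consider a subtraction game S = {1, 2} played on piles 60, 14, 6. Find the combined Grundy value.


Subtraction set: {1, 2}
For this subtraction set, G(n) = n mod 3 (period = max + 1 = 3).
Pile 1 (size 60): G(60) = 60 mod 3 = 0
Pile 2 (size 14): G(14) = 14 mod 3 = 2
Pile 3 (size 6): G(6) = 6 mod 3 = 0
Total Grundy value = XOR of all: 0 XOR 2 XOR 0 = 2

2


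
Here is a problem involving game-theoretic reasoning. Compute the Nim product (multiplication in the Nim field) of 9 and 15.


Nim multiplication is bilinear over XOR: (u XOR v) * w = (u*w) XOR (v*w).
So we split each operand into its bit components and XOR the pairwise Nim products.
9 = 1 + 8 (as XOR of powers of 2).
15 = 1 + 2 + 4 + 8 (as XOR of powers of 2).
Using the standard Nim-product table on single bits:
  2*2 = 3,   2*4 = 8,   2*8 = 12,
  4*4 = 6,   4*8 = 11,  8*8 = 13,
and  1*x = x (identity), k*l = l*k (commutative).
Pairwise Nim products:
  1 * 1 = 1
  1 * 2 = 2
  1 * 4 = 4
  1 * 8 = 8
  8 * 1 = 8
  8 * 2 = 12
  8 * 4 = 11
  8 * 8 = 13
XOR them: 1 XOR 2 XOR 4 XOR 8 XOR 8 XOR 12 XOR 11 XOR 13 = 13.
Result: 9 * 15 = 13 (in Nim).

13


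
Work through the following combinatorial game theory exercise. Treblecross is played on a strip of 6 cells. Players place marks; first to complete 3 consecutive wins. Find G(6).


Treblecross: place X on empty cells; 3-in-a-row wins.
Playing within two cells of an existing X lets the opponent win at once, so sensible play treats the cells i-2..i+2 around each X as dead. The player left with no safe cell loses, so this is a normal-play take-away game on strips of safe cells.
Placing X at cell i (0-indexed) of a strip of k safe cells leaves independent strips of sizes max(0, i-2) and max(0, k-i-3). Hence G(k) = mex{ G(max(0,i-2)) XOR G(max(0,k-i-3)) : 0 <= i < k }, with G(0) = 0.
G(1): splits (0,0):0^0=0 -> mex({0}) = 1
G(2): splits (0,0):0^0=0 -> mex({0}) = 1
G(3): splits (0,0):0^0=0 -> mex({0}) = 1
G(4): splits (0,1):0^1=1 (0,0):0^0=0 -> mex({0, 1}) = 2
G(5): splits (0,2):0^1=1 (0,1):0^1=1 (0,0):0^0=0 -> mex({0, 1}) = 2
G(6) = mex({1}) = 0
Therefore G(6) = 0.

0


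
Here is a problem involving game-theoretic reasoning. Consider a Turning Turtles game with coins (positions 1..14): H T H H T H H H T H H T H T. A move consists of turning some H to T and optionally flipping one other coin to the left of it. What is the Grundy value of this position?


Coins: H T H H T H H H T H H T H T
Key fact: a single head at position k behaves exactly like a Nim heap of size k (turning it to T and optionally flipping a coin at j < k corresponds to moving the heap from k to j, or to 0), and heads combine as a disjunctive sum (two heads at the same place would cancel, matching j XOR j = 0). So the Nim-value is the XOR of the 1-indexed positions of the heads.
Face-up positions (1-indexed): [1, 3, 4, 6, 7, 8, 10, 11, 13]
XOR 0 with 1: 0 XOR 1 = 1
XOR 1 with 3: 1 XOR 3 = 2
XOR 2 with 4: 2 XOR 4 = 6
XOR 6 with 6: 6 XOR 6 = 0
XOR 0 with 7: 0 XOR 7 = 7
XOR 7 with 8: 7 XOR 8 = 15
XOR 15 with 10: 15 XOR 10 = 5
XOR 5 with 11: 5 XOR 11 = 14
XOR 14 with 13: 14 XOR 13 = 3
Nim-value = 3

3


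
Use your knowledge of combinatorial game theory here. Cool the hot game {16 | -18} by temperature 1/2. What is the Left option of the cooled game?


Original game: {16 | -18} (a switch {a | b} with a > b).
Cooling by t (for t below the temperature (a - b)/2 = 17) taxes each move by t: {a | b} cooled by t is {a - t | b + t}.
Cooling amount: t = 1/2
Cooled Left option: 16 - 1/2 = 31/2
Cooled Right option: -18 + 1/2 = -35/2
Cooled game: {31/2 | -35/2}
Left option = 31/2

31/2


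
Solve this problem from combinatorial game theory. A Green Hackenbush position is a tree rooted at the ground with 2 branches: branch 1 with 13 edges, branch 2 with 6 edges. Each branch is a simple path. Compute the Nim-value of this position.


The tree has 2 branches from the ground vertex.
In Green Hackenbush, the Nim-value of a simple path of length k is k.
Branch 1: length 13, Nim-value = 13
Branch 2: length 6, Nim-value = 6
Total Nim-value = XOR of all branch values:
0 XOR 13 = 13
13 XOR 6 = 11
Nim-value of the tree = 11

11


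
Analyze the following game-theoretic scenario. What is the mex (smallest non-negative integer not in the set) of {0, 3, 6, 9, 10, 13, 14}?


Set = {0, 3, 6, 9, 10, 13, 14}
0 is in the set.
1 is NOT in the set. This is the mex.
mex = 1

1


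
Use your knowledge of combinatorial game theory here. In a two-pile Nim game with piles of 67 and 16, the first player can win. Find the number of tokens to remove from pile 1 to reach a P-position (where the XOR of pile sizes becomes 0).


Piles: 67 and 16
Current XOR: 67 XOR 16 = 83 (non-zero, so this is an N-position).
To make the XOR zero, we need to find a move that balances the piles.
For pile 1 (size 67): target = 67 XOR 83 = 16
We reduce pile 1 from 67 to 16.
Tokens removed: 67 - 16 = 51
Verification: 16 XOR 16 = 0

51


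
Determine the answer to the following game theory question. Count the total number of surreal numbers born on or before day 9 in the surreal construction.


Day 0: {|} = 0 is born. Count = 1.
Day n: the number of surreal numbers born by day n is 2^(n+1) - 1.
By day 0: 2^1 - 1 = 1
By day 1: 2^2 - 1 = 3
By day 2: 2^3 - 1 = 7
By day 3: 2^4 - 1 = 15
By day 4: 2^5 - 1 = 31
By day 5: 2^6 - 1 = 63
By day 6: 2^7 - 1 = 127
By day 7: 2^8 - 1 = 255
By day 8: 2^9 - 1 = 511
By day 9: 2^10 - 1 = 1023
By day 9: 1023 surreal numbers.

1023


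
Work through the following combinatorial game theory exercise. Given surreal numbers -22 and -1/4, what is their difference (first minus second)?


x = -22, y = -1/4
Converting to common denominator: 4
x = -88/4, y = -1/4
x - y = -22 - -1/4 = -87/4

-87/4


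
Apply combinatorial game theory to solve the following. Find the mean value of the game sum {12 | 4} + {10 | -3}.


G1 = {12 | 4}, G2 = {10 | -3}
Each is a switch {a | b} with numbers a > b; its mean value is (a + b)/2, and mean value is additive over game sums: m(G1 + G2) = m(G1) + m(G2).
Mean of G1 = (12 + (4))/2 = 16/2 = 8
Mean of G2 = (10 + (-3))/2 = 7/2 = 7/2
Mean of G1 + G2 = 8 + 7/2 = 23/2

23/2


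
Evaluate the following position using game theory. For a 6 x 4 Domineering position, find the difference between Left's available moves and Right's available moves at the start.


Board is 6 x 4 (rows x cols).
Left (vertical) placements: (rows-1) * cols = 5 * 4 = 20
Right (horizontal) placements: rows * (cols-1) = 6 * 3 = 18
Advantage = Left - Right = 20 - 18 = 2

2


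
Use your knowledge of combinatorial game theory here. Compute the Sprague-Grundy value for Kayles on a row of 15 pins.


Kayles: a move removes 1 or 2 adjacent pins from a contiguous row.
Removing pins from a row of k leaves two independent rows (a, b) with a + b = k - 1 (one pin) or a + b = k - 2 (two pins); an end removal gives a = 0.
By Sprague-Grundy, G(k) = mex{ G(a) XOR G(b) } over all these splits. G(0) = 0.
G(1): splits (0,0):0^0=0 -> mex({0}) = 1
G(2): splits (0,1):0^1=1 (0,0):0^0=0 -> mex({0, 1}) = 2
G(3): splits (0,2):0^2=2 (1,1):1^1=0 (0,1):0^1=1 -> mex({0, 1, 2}) = 3
G(4): splits (0,3):0^3=3 (1,2):1^2=3 (0,2):0^2=2 (1,1):1^1=0 -> mex({0, 2, 3}) = 1
G(5): splits (0,4):0^1=1 (1,3):1^3=2 (2,2):2^2=0 (0,3):0^3=3 (1,2):1^2=3 -> mex({0, 1, 2, 3}) = 4
G(6) = mex({0, 1, 2, 4}) = 3
G(7) = mex({0, 1, 3, 4, 5}) = 2
G(8) = mex({0, 2, 3, 5, 6}) = 1
G(9) = mex({0, 1, 2, 3, 6, 7}) = 4
G(10) = mex({0, 1, 3, 4, 5, 7}) = 2
G(11) = mex({0, 1, 2, 3, 4, 5}) = 6
G(12) = mex({0, 1, 2, 3, 5, 6, 7}) = 4
G(13) = mex({0, 2, 3, 4, 6, 7}) = 1
G(14) = mex({0, 1, 4, 5, 6, 7}) = 2
G(15) = mex({0, 1, 2, 3, 4, 5, 6}) = 7
Therefore G(15) = 7.

7


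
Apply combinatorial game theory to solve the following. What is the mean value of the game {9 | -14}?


Game = {9 | -14}, a switch {a | b} with numbers a > b.
Its thermograph has left wall a - t and right wall b + t, which meet at t = (a - b)/2, where both equal (a + b)/2. So the mast (mean value) is at (a + b)/2.
Mean = (9 + (-14))/2 = -5/2 = -5/2

-5/2


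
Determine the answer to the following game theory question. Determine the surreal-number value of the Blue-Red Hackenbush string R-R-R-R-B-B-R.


Edges (from ground): R-R-R-R-B-B-R
By Berlekamp's sign-expansion rule, a Blue-Red Hackenbush stalk has the value of the surreal number whose sign sequence is the edge sequence with B -> + and R -> -.
Sign sequence: ----++-
Trace the sign expansion in the surreal number tree, starting from 0:
Edge 1: R (sign -) -> bounds (-inf, 0), value = -1
Edge 2: R (sign -) -> bounds (-inf, -1), value = -2
Edge 3: R (sign -) -> bounds (-inf, -2), value = -3
Edge 4: R (sign -) -> bounds (-inf, -3), value = -4
Edge 5: B (sign +) -> bounds (-4, -3), value = -7/2
Edge 6: B (sign +) -> bounds (-7/2, -3), value = -13/4
Edge 7: R (sign -) -> bounds (-7/2, -13/4), value = -27/8
Game value = -27/8

-27/8


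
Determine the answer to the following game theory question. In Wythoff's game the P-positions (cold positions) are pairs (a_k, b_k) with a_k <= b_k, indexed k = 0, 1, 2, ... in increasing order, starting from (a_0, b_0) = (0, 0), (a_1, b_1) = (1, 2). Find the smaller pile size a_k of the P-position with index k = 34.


By Wythoff's theorem, a_k = floor(k * phi) and b_k = floor(k * phi^2) = a_k + k, where phi = (1 + sqrt(5))/2 is the golden ratio.
phi = (1 + sqrt(5))/2 = 1.618034
k = 34
k * phi = 34 * 1.618034 = 55.013156
a_34 = floor(k * phi) = 55

55


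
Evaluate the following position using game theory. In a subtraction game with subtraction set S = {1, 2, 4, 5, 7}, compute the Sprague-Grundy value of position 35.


The subtraction set is S = {1, 2, 4, 5, 7}.
G(k) = mex{ G(k - s) : s in S, s <= k }. We compute iteratively: G(0) = 0.
G(1) = mex({0}) = 1
G(2) = mex({0, 1}) = 2
G(3) = mex({1, 2}) = 0
G(4) = mex({0, 2}) = 1
G(5) = mex({0, 1}) = 2
G(6) = mex({1, 2}) = 0
G(7) = mex({0, 2}) = 1
G(8) = mex({0, 1}) = 2
G(9) = mex({1, 2}) = 0
Observe that G(3)..G(9) = 0, 1, 2, 0, 1, 2, 0 repeats G(0)..G(6) = 0, 1, 2, 0, 1, 2, 0.
For k >= max(S) = 7, G(k) is determined by the previous 7 values G(k-7)..G(k-1); a window of 7 consecutive values has recurred shifted by 3, so by induction G(k + 3) = G(k) for all k >= 0: the sequence is periodic from the start with period 3.
One period: G(0..2) = 0, 1, 2.
35 mod 3 = 2, so G(35) = G(2) = 2.

2


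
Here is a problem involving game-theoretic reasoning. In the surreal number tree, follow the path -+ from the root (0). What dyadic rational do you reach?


Sign expansion: -+
Rule: track bounds (lo, hi), initially (-inf, +inf). On '+', the current value becomes lo and we move to the simplest number in (value, hi): value + 1 if hi = +inf, otherwise the midpoint (value + hi)/2. On '-', the current value becomes hi and we move to value - 1 if lo = -inf, otherwise the midpoint (lo + value)/2.
Start at 0.
Step 1: sign = -, move left. Bounds: (-inf, 0). Value = -1
Step 2: sign = +, move right. Bounds: (-1, 0). Value = -1/2
The surreal number with sign expansion -+ is -1/2.

-1/2
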